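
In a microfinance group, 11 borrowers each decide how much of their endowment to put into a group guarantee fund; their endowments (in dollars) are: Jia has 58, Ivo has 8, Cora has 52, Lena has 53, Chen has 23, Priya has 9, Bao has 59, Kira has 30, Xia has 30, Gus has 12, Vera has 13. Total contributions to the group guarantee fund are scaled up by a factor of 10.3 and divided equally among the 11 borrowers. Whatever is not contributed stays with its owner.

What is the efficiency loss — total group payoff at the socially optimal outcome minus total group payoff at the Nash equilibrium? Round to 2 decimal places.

3227.10 dollars

The private return per contributed unit is 10.3/11 = 0.9364 < 1 for every player regardless of endowment, so the Nash equilibrium is zero contribution and the group total is Σ E_j = 58 + 8 + 52 + 53 + 23 + 9 + 59 + 30 + 30 + 12 + 13 = 347.
Each contributed unit returns 10.300 to the group, so the social optimum is full contribution by everyone: group total = 10.300 × 347 = 3574.10.
Efficiency loss = (10.300 − 1) × 347 = 3227.10.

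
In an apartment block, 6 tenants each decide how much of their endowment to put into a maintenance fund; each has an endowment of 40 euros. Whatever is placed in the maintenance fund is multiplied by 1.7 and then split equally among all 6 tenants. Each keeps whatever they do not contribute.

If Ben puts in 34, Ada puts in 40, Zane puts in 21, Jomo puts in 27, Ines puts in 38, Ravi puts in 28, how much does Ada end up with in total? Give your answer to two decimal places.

Total contributed: 34 + 40 + 21 + 27 + 38 + 28 = 188.
Each receives 1.7 × 188 / 6 = 53.27 from the maintenance fund.
Ada keeps 40 − 40 = 0, so Ada's payoff is 0 + 53.27 = 53.27.

53.27 euros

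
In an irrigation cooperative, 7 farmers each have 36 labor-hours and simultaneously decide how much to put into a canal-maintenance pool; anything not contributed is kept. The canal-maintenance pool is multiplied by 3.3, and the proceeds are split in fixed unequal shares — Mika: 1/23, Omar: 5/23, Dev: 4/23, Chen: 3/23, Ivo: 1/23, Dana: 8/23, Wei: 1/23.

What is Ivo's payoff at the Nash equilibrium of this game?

Each unit j contributes comes back to j as 3.3 × (j's share), so j prefers to contribute only if that share exceeds 1/3.3 = 0.3030; otherwise keeping the unit dominates.
The only share above 0.3030 is Dana's 8/23, contributing 36; the remaining 6 contribute 0. Total contributed: 36.
Ivo keeps 36 and receives 3.3 × 36 × 1/23 = 5.17 from the canal-maintenance pool, for a payoff of 41.17.

41.17 labor-hours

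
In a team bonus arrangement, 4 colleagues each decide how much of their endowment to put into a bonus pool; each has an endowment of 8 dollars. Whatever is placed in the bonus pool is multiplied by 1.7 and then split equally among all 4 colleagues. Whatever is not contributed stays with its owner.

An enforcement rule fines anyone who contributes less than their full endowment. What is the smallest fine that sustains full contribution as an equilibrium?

Given the others contribute fully, the best deviation is to contribute 0 (any partial contribution still incurs the fine and gives up units whose private return 0.4250 is below 1).
Deviating from 8 to 0 saves 8 dollars but forfeits the deviator's share of the drop in the bonus pool: 1.7/4 × 8 = 3.40.
So the deviation gain is 8 − 3.40 = 4.60, and the fine must be at least 4.60 dollars to wipe it out.

4.60 dollars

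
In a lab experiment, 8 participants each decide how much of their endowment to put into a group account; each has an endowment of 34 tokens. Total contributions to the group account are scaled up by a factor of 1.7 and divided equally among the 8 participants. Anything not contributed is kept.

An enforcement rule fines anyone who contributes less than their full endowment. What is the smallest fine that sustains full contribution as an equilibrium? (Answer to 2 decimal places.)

Given the others contribute fully, the best deviation is to contribute 0 (any partial contribution still incurs the fine and gives up units whose private return 0.2125 is below 1).
Deviating from 34 to 0 saves 34 tokens but forfeits the deviator's share of the drop in the group account: 1.7/8 × 34 = 7.22.
So the deviation gain is 34 − 7.22 = 26.78, and the fine must be at least 26.78 tokens to wipe it out.

26.78 tokens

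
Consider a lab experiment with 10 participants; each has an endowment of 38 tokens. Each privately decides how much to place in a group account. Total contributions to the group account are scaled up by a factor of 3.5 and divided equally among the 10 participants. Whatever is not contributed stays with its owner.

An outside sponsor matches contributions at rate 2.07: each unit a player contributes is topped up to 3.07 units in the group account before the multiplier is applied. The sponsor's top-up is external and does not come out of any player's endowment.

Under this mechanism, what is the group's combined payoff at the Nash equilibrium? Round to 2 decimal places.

4083.10 tokens

Under the mechanism each unit contributed yields 3.5 × 3.07 / 10 = 1.0745 back to its contributor per unit of net cost, which exceeds 1, making full contribution the dominant choice for everyone.
At the Nash equilibrium everyone contributes 38. Group total payoff = 3.5 × 3.07 × 380 = 4083.10.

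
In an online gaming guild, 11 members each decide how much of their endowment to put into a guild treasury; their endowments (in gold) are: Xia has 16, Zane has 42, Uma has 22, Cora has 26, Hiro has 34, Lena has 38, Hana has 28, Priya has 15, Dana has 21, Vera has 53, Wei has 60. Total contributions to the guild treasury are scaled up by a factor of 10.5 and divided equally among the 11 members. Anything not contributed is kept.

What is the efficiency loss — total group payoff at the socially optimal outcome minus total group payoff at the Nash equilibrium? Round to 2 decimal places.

The private return per contributed unit is 10.5/11 = 0.9545 < 1 for every player regardless of endowment, so the Nash equilibrium is zero contribution and the group total is Σ E_j = 16 + 42 + 22 + 26 + 34 + 38 + 28 + 15 + 21 + 53 + 60 = 355.
Each contributed unit returns 10.500 to the group, so the social optimum is full contribution by everyone: group total = 10.500 × 355 = 3727.50.
Efficiency loss = (10.500 − 1) × 355 = 3372.50.

3372.50 gold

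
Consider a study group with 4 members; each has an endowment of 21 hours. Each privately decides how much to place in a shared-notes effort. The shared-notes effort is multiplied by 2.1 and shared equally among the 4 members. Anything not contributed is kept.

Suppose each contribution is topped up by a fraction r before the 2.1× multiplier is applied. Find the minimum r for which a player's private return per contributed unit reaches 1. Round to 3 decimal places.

0.905

With matching at rate r, one contributed unit becomes (1 + r) in the shared-notes effort and returns 2.1 × (1 + r) / 4 to the contributor.
Setting this equal to 1: 1 + r = 4/2.1 = 1.9048.
So the minimum matching rate is r = 1.9048 − 1 = 0.905.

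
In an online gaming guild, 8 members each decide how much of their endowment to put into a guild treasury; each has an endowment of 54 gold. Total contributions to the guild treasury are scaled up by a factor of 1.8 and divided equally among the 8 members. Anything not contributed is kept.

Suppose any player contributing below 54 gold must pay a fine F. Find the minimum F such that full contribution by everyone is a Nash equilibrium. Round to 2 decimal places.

Given the others contribute fully, the best deviation is to contribute 0 (any partial contribution still incurs the fine and gives up units whose private return 0.2250 is below 1).
Deviating from 54 to 0 saves 54 gold but forfeits the deviator's share of the drop in the guild treasury: 1.8/8 × 54 = 12.15.
So the deviation gain is 54 − 12.15 = 41.85, and the fine must be at least 41.85 gold to wipe it out.

41.85 gold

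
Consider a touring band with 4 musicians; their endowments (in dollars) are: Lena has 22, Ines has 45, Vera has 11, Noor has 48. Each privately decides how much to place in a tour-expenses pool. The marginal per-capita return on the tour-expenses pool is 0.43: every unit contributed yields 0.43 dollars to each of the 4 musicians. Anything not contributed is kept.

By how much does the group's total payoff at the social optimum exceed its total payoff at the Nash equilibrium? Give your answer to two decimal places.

90.72 dollars

The private return per contributed unit is 0.43 < 1 for everyone, so the Nash equilibrium is zero contribution and the group total is Σ E_j = 22 + 45 + 11 + 48 = 126.
Each contributed unit returns 1.720 to the group, so the social optimum is full contribution by everyone: group total = 1.720 × 126 = 216.72.
Efficiency loss = (1.720 − 1) × 126 = 90.72.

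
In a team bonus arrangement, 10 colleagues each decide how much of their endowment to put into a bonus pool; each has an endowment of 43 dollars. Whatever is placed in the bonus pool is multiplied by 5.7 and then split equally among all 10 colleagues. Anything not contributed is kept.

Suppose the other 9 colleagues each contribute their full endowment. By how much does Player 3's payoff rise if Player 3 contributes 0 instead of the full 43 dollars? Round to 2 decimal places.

Switching from a contribution of 43 to 0 lets Player 3 keep an extra 43 dollars, but lowers the bonus pool by 43, which costs Player 3 their own share of that drop: 5.7/10 × 43 = 24.51.
Net gain = 43 − 24.51 = 18.49. The private return per contributed unit (0.5700) is below 1, so free-riding is indeed the best response regardless of what the others do.

18.49 dollars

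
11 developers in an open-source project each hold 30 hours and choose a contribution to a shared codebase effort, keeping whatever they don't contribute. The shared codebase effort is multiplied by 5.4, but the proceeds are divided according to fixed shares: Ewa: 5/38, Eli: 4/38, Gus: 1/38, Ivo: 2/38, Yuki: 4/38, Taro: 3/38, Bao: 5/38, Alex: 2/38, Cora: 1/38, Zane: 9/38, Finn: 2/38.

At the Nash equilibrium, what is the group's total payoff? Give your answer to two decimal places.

A player with share s gets back 5.4·s per unit contributed, so full contribution is dominant for anyone with s > 1/5.4 = 0.1852 and zero contribution is dominant for anyone below.
Only Zane (9/38) clears that bar, contributing 30; the remaining 10 contribute 0. Total contributed: 30.
The shared codebase effort pays out 5.4 × 30 = 162.00 in total (split across the unequal shares, but the aggregate is all that matters for the group sum).
The 10 free-riders keep 30 each, adding 300. Group total = 300 + 162.00 = 462.00.

462.00 hours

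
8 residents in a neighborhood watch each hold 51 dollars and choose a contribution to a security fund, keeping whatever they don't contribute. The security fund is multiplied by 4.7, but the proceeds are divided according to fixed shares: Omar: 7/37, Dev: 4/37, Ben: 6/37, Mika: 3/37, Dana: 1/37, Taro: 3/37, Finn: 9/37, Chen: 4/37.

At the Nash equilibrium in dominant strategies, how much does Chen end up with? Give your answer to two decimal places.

76.91 dollars

Each unit j contributes comes back to j as 4.7 × (j's share), so j prefers to contribute only if that share exceeds 1/4.7 = 0.2128; otherwise keeping the unit dominates.
Finn alone (share 9/37) is above the threshold, contributing 51; the remaining 7 contribute 0. Total contributed: 51.
Chen keeps 51 and receives 4.7 × 51 × 4/37 = 25.91 from the security fund, for a payoff of 76.91.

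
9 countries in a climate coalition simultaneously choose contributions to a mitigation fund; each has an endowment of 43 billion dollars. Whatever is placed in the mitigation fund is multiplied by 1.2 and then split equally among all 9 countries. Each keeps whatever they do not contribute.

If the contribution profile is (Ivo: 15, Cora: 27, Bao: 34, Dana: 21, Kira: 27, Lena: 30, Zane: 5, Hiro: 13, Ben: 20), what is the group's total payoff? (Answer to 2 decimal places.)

Total contributed: 15 + 27 + 34 + 21 + 27 + 30 + 5 + 13 + 20 = 192; total kept: 9 × 43 − 192 = 195.
The mitigation fund pays out 1.2 × 192 = 230.40 in aggregate.
Group total = 195 + 230.40 = 425.40.

425.40 billion dollars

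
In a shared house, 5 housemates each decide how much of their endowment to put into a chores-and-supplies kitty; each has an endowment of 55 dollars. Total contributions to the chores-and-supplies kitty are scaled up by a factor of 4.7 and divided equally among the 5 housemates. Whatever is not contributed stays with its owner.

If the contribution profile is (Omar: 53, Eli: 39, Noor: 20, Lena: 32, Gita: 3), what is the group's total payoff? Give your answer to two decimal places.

Total contributed: 53 + 39 + 20 + 32 + 3 = 147; total kept: 5 × 55 − 147 = 128.
The chores-and-supplies kitty pays out 4.7 × 147 = 690.90 in aggregate.
Group total = 128 + 690.90 = 818.90.

818.90 dollars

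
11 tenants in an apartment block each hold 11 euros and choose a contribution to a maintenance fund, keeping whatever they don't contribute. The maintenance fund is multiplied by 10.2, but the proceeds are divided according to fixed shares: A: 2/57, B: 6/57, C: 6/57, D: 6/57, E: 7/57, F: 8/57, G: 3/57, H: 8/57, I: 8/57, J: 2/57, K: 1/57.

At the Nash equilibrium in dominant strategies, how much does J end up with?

Each unit j contributes comes back to j as 10.2 × (j's share), so j prefers to contribute only if that share exceeds 1/10.2 = 0.0980; otherwise keeping the unit dominates.
The shares above 0.0980 belong to B, C, D, E, F, H and I, contributing 11 each; the remaining 4 contribute 0. Total contributed: 77.
J keeps 11 and receives 10.2 × 77 × 2/57 = 27.56 from the maintenance fund, for a payoff of 38.56.

38.56 euros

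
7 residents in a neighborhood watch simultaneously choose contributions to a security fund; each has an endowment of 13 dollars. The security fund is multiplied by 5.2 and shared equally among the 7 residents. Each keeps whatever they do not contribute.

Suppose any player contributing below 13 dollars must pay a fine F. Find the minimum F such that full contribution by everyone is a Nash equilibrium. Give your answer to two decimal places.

Given the others contribute fully, the best deviation is to contribute 0 (any partial contribution still incurs the fine and gives up units whose private return 0.7429 is below 1).
Deviating from 13 to 0 saves 13 dollars but forfeits the deviator's share of the drop in the security fund: 5.2/7 × 13 = 9.66.
So the deviation gain is 13 − 9.66 = 3.34, and the fine must be at least 3.34 dollars to wipe it out.

3.34 dollars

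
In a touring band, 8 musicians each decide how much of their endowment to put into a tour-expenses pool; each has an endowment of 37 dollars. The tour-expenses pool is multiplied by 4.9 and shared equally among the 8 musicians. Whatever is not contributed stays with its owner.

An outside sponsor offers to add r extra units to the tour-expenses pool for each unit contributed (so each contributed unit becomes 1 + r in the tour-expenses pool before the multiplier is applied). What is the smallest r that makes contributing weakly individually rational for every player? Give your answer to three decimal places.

With matching at rate r, one contributed unit becomes (1 + r) in the tour-expenses pool and returns 4.9 × (1 + r) / 8 to the contributor.
Setting this equal to 1: 1 + r = 8/4.9 = 1.6327.
So the minimum matching rate is r = 1.6327 − 1 = 0.633.

0.633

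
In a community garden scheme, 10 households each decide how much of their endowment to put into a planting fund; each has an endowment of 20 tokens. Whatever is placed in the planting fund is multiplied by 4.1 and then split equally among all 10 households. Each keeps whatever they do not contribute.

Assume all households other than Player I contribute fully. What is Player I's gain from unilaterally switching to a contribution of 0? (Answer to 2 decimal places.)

Switching from a contribution of 20 to 0 lets Player I keep an extra 20 tokens, but lowers the planting fund by 20, which costs Player I their own share of that drop: 4.1/10 × 20 = 8.20.
Net gain = 20 − 8.20 = 11.80. The private return per contributed unit (0.4100) is below 1, so free-riding is indeed the best response regardless of what the others do.

11.80 tokens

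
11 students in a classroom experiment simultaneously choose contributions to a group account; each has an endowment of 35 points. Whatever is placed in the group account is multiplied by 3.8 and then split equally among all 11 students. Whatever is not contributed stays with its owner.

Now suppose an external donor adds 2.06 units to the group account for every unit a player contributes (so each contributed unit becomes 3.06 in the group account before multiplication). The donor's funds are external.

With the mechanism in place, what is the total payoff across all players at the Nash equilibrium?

4476.78 points

With the mechanism, a contributed unit returns 3.8 × 3.06 / 11 = 1.0571 per unit of net cost to the contributor — now above 1 — so contributing fully is weakly dominant for every player.
At the Nash equilibrium everyone contributes 35. Group total payoff = 3.8 × 3.06 × 385 = 4476.78.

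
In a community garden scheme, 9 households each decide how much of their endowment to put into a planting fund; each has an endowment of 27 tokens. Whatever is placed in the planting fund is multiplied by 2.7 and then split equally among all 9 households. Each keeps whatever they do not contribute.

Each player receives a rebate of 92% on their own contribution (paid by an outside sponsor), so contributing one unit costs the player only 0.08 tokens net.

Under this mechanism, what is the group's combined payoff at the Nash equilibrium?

With the mechanism, a contributed unit returns (2.7/9) / 0.08 = 3.7500 per unit of net cost to the contributor — now above 1 — so contributing fully is weakly dominant for every player.
So the Nash equilibrium is full contribution by all 9; the group earns 9 × (27 × 0.92 + 2.7 × 27) = 879.66.

879.66 tokens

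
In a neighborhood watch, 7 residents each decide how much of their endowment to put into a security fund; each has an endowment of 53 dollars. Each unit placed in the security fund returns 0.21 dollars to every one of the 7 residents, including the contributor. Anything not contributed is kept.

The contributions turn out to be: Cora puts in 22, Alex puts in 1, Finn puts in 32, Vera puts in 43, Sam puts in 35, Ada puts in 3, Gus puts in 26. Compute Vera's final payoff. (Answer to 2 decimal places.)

44.02 dollars

Total contributed: 22 + 1 + 32 + 43 + 35 + 3 + 26 = 162.
Each receives 0.21 × 162 = 34.02 from the security fund.
Vera keeps 53 − 43 = 10, so Vera's payoff is 10 + 34.02 = 44.02.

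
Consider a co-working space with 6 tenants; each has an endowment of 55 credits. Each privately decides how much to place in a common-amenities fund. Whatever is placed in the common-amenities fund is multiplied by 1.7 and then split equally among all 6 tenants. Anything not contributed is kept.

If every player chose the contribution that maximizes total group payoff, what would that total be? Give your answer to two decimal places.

561.00 credits

Each contributed unit returns 1.700 to the group as a whole (0.2833 to each of 6 players), which exceeds 1, so the social optimum is full contribution: group total = 1.700 × 330 = 561.00.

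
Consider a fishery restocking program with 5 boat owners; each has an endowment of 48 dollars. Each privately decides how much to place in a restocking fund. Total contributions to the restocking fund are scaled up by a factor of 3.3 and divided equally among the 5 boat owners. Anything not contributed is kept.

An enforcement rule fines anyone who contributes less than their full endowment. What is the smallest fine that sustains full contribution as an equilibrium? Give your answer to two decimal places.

16.32 dollars

Given the others contribute fully, the best deviation is to contribute 0 (any partial contribution still incurs the fine and gives up units whose private return 0.6600 is below 1).
Deviating from 48 to 0 saves 48 dollars but forfeits the deviator's share of the drop in the restocking fund: 3.3/5 × 48 = 31.68.
So the deviation gain is 48 − 31.68 = 16.32, and the fine must be at least 16.32 dollars to wipe it out.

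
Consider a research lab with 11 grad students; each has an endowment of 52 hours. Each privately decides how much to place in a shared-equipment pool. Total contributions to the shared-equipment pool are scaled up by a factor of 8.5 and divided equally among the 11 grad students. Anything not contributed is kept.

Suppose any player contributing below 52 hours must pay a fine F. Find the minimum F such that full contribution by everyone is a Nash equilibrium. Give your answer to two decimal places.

Given the others contribute fully, the best deviation is to contribute 0 (any partial contribution still incurs the fine and gives up units whose private return 0.7727 is below 1).
Deviating from 52 to 0 saves 52 hours but forfeits the deviator's share of the drop in the shared-equipment pool: 8.5/11 × 52 = 40.18.
So the deviation gain is 52 − 40.18 = 11.82, and the fine must be at least 11.82 hours to wipe it out.

11.82 hours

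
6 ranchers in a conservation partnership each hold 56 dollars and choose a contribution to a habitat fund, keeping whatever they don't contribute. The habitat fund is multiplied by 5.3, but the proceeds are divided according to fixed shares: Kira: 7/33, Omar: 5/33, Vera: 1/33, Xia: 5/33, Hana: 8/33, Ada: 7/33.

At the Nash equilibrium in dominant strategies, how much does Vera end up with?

Player j's private return per contributed unit is 5.3 × (j's share). Contributing is weakly dominant for j when that share is at least 1/5.3 = 0.1887, and contributing 0 is dominant otherwise.
Kira, Hana and Ada clear that bar, contributing 56 each; the remaining 3 contribute 0. Total contributed: 168.
Vera keeps 56 and receives 5.3 × 168 × 1/33 = 26.98 from the habitat fund, for a payoff of 82.98.

82.98 dollars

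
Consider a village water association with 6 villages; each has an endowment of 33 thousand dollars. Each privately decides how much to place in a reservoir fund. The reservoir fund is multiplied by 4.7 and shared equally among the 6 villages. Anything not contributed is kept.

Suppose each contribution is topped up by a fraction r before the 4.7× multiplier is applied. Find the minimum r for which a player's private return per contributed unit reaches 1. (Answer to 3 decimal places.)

With matching at rate r, one contributed unit becomes (1 + r) in the reservoir fund and returns 4.7 × (1 + r) / 6 to the contributor.
Setting this equal to 1: 1 + r = 6/4.7 = 1.2766.
So the minimum matching rate is r = 1.2766 − 1 = 0.277.

0.277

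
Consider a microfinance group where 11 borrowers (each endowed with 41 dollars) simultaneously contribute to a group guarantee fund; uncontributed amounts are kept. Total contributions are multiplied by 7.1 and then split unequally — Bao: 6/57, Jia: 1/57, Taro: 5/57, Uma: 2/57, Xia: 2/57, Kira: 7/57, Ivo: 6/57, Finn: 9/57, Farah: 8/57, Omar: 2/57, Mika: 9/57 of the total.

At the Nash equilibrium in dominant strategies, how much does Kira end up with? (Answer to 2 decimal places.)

A player with share s gets back 7.1·s per unit contributed, so full contribution is dominant for anyone with s > 1/7.1 = 0.1408 and zero contribution is dominant for anyone below.
Finn and Mika are above the threshold, contributing 41 each; the remaining 9 contribute 0. Total contributed: 82.
Kira keeps 41 and receives 7.1 × 82 × 7/57 = 71.50 from the group guarantee fund, for a payoff of 112.50.

112.50 dollars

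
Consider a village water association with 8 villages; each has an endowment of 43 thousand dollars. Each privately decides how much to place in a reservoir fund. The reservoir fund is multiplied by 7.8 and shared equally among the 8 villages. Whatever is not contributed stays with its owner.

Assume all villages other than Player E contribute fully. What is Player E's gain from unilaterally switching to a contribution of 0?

Switching from a contribution of 43 to 0 lets Player E keep an extra 43 thousand dollars, but lowers the reservoir fund by 43, which costs Player E their own share of that drop: 7.8/8 × 43 = 41.92.
Net gain = 43 − 41.92 = 1.08. The private return per contributed unit (0.9750) is below 1, so free-riding is indeed the best response regardless of what the others do.

1.08 thousand dollars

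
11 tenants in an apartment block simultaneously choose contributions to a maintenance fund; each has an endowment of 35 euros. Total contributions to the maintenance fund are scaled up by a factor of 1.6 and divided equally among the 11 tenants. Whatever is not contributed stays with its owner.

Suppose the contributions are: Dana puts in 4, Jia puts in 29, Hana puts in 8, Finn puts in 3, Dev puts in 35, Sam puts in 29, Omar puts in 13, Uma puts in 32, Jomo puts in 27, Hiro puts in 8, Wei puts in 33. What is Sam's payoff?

38.15 euros

Total contributed: 4 + 29 + 8 + 3 + 35 + 29 + 13 + 32 + 27 + 8 + 33 = 221.
Each receives 1.6 × 221 / 11 = 32.15 from the maintenance fund.
Sam keeps 35 − 29 = 6, so Sam's payoff is 6 + 32.15 = 38.15.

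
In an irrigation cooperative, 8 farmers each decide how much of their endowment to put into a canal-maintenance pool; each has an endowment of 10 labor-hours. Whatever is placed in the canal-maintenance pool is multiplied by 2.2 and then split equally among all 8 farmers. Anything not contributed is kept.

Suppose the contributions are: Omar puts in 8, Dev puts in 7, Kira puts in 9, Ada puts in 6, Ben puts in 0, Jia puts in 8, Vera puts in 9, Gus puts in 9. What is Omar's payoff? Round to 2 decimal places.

Total contributed: 8 + 7 + 9 + 6 + 0 + 8 + 9 + 9 = 56.
Each receives 2.2 × 56 / 8 = 15.40 from the canal-maintenance pool.
Omar keeps 10 − 8 = 2, so Omar's payoff is 2 + 15.40 = 17.40.

17.40 labor-hours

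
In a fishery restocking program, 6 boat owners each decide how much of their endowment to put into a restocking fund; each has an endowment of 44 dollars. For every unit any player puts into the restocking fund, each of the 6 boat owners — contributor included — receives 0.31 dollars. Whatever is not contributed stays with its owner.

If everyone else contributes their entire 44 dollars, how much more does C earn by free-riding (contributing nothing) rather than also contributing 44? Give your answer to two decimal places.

30.36 dollars

Switching from a contribution of 44 to 0 lets C keep an extra 44 dollars, but lowers the restocking fund by 44, which costs C their own share of that drop: 0.31 × 44 = 13.64.
Net gain = 44 − 13.64 = 30.36. The private return per contributed unit (0.31) is below 1, so free-riding is indeed the best response regardless of what the others do.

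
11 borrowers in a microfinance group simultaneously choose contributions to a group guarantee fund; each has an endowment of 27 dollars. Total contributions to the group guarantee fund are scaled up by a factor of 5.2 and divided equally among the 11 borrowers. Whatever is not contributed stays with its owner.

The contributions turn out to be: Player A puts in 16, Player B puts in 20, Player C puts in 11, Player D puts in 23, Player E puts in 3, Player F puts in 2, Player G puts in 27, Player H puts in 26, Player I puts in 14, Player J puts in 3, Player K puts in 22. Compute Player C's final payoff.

Total contributed: 16 + 20 + 11 + 23 + 3 + 2 + 27 + 26 + 14 + 3 + 22 = 167.
Each receives 5.2 × 167 / 11 = 78.95 from the group guarantee fund.
Player C keeps 27 − 11 = 16, so Player C's payoff is 16 + 78.95 = 94.95.

94.95 dollars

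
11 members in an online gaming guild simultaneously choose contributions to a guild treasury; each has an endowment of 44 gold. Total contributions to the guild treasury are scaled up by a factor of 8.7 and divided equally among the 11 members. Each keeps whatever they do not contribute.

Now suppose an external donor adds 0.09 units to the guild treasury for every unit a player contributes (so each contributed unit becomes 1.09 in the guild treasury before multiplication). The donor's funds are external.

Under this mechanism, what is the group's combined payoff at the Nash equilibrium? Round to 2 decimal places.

Even with the mechanism, each unit contributed returns only 8.7 × 1.09 / 11 = 0.8621 per unit of net cost, so contributing nothing is still dominant.
Everyone keeps their endowment and the group total is 11 × 44 = 484.

484.00 gold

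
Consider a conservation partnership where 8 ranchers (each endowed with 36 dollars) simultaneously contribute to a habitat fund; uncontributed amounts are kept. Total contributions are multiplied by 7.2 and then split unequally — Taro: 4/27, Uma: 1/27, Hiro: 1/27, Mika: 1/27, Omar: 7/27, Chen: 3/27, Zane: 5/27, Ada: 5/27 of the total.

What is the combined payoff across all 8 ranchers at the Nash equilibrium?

1180.80 dollars

A player with share s gets back 7.2·s per unit contributed, so full contribution is dominant for anyone with s > 1/7.2 = 0.1389 and zero contribution is dominant for anyone below.
Taro, Omar, Zane and Ada are above the threshold, contributing 36 each; the remaining 4 contribute 0. Total contributed: 144.
The habitat fund pays out 7.2 × 144 = 1036.80 in total (split across the unequal shares, but the aggregate is all that matters for the group sum).
The 4 free-riders keep 36 each, adding 144. Group total = 144 + 1036.80 = 1180.80.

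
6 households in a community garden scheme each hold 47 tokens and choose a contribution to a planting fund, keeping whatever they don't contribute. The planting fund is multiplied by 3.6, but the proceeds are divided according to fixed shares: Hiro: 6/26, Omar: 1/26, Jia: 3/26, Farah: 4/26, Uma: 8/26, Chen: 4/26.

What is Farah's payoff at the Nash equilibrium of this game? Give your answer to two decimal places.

For player j, contributing a unit is worthwhile iff 3.6 × (j's share) ≥ 1, i.e. iff j's share is at least 0.2778.
Only Uma (8/26) clears that bar, contributing 47; the remaining 5 contribute 0. Total contributed: 47.
Farah keeps 47 and receives 3.6 × 47 × 4/26 = 26.03 from the planting fund, for a payoff of 73.03.

73.03 tokens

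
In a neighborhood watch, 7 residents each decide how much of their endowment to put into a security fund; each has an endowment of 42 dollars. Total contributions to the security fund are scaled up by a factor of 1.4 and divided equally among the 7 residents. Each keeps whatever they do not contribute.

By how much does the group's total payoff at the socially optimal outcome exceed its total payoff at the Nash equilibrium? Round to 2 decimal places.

Each contributed unit returns 1.4/7 = 0.2000 to its contributor — below 1 — so contributing 0 is dominant for every player. At the Nash equilibrium everyone keeps their 42, and the group total is 7 × 42 = 294.
Each contributed unit returns 1.400 to the group as a whole (0.2000 to each of 7 players), which exceeds 1, so the social optimum is full contribution: group total = 1.400 × 294 = 411.60.
Efficiency loss = 411.60 − 294 = 117.60.

117.60 dollars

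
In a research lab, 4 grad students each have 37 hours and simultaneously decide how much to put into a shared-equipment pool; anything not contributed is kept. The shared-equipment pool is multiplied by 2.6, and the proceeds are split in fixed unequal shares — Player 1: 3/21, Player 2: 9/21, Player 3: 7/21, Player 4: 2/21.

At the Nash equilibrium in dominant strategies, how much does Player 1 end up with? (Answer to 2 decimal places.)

For player j, contributing a unit is worthwhile iff 2.6 × (j's share) ≥ 1, i.e. iff j's share is at least 0.3846.
Player 2 alone (share 9/21) is above the threshold, contributing 37; the remaining 3 contribute 0. Total contributed: 37.
Player 1 keeps 37 and receives 2.6 × 37 × 3/21 = 13.74 from the shared-equipment pool, for a payoff of 50.74.

50.74 hours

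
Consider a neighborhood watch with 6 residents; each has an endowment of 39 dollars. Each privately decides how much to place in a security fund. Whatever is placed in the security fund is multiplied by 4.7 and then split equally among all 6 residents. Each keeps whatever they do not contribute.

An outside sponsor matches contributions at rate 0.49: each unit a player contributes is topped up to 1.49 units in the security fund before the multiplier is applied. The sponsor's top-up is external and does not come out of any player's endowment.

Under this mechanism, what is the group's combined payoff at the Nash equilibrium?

1638.70 dollars

Under the mechanism each unit contributed yields 4.7 × 1.49 / 6 = 1.1672 back to its contributor per unit of net cost, which exceeds 1, making full contribution the dominant choice for everyone.
At the Nash equilibrium everyone contributes 39. Group total payoff = 4.7 × 1.49 × 234 = 1638.70.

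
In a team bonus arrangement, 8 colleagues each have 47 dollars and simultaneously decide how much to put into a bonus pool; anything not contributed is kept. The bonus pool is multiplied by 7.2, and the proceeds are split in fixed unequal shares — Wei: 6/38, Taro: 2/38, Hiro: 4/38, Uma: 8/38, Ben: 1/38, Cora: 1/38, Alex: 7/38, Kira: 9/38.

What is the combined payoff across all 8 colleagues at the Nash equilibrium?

1541.60 dollars

A player with share s gets back 7.2·s per unit contributed, so full contribution is dominant for anyone with s > 1/7.2 = 0.1389 and zero contribution is dominant for anyone below.
Wei, Uma, Alex and Kira clear that bar, contributing 47 each; the remaining 4 contribute 0. Total contributed: 188.
The bonus pool pays out 7.2 × 188 = 1353.60 in total (split across the unequal shares, but the aggregate is all that matters for the group sum).
The 4 free-riders keep 47 each, adding 188. Group total = 188 + 1353.60 = 1541.60.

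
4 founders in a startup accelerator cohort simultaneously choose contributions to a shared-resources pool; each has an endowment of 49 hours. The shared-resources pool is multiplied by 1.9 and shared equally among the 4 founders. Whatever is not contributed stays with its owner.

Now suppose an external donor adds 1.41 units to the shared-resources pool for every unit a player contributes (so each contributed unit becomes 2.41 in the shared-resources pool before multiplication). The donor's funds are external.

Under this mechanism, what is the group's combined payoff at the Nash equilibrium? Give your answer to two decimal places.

Under the mechanism each unit contributed yields 1.9 × 2.41 / 4 = 1.1448 back to its contributor per unit of net cost, which exceeds 1, making full contribution the dominant choice for everyone.
At the Nash equilibrium everyone contributes 49. Group total payoff = 1.9 × 2.41 × 196 = 897.48.

897.48 hours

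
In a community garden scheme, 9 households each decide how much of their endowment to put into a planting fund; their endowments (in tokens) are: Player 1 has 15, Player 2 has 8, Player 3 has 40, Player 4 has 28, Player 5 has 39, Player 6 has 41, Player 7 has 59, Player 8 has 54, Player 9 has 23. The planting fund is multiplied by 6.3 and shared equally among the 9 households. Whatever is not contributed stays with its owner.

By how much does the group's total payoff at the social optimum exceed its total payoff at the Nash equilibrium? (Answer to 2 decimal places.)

1627.10 tokens

The private return per contributed unit is 6.3/9 = 0.7000 < 1 for every player regardless of endowment, so the Nash equilibrium is zero contribution and the group total is Σ E_j = 15 + 8 + 40 + 28 + 39 + 41 + 59 + 54 + 23 = 307.
Each contributed unit returns 6.300 to the group, so the social optimum is full contribution by everyone: group total = 6.300 × 307 = 1934.10.
Efficiency loss = (6.300 − 1) × 307 = 1627.10.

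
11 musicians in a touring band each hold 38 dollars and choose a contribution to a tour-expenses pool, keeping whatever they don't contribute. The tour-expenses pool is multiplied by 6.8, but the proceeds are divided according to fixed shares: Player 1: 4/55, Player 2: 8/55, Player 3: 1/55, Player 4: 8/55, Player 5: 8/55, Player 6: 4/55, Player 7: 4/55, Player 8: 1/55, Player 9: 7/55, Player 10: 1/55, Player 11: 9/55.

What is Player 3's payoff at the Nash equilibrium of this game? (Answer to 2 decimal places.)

42.70 dollars

Each unit j contributes comes back to j as 6.8 × (j's share), so j prefers to contribute only if that share exceeds 1/6.8 = 0.1471; otherwise keeping the unit dominates.
Only Player 11 (9/55) clears that bar, contributing 38; the remaining 10 contribute 0. Total contributed: 38.
Player 3 keeps 38 and receives 6.8 × 38 × 1/55 = 4.70 from the tour-expenses pool, for a payoff of 42.70.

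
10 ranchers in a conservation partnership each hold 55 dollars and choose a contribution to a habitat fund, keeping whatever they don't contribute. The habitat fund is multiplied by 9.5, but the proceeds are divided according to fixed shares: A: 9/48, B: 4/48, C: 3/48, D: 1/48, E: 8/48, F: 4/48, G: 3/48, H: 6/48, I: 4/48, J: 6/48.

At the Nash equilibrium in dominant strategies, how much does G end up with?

185.63 dollars

Each unit j contributes comes back to j as 9.5 × (j's share), so j prefers to contribute only if that share exceeds 1/9.5 = 0.1053; otherwise keeping the unit dominates.
The shares above 0.1053 belong to A, E, H and J, contributing 55 each; the remaining 6 contribute 0. Total contributed: 220.
G keeps 55 and receives 9.5 × 220 × 3/48 = 130.63 from the habitat fund, for a payoff of 185.63.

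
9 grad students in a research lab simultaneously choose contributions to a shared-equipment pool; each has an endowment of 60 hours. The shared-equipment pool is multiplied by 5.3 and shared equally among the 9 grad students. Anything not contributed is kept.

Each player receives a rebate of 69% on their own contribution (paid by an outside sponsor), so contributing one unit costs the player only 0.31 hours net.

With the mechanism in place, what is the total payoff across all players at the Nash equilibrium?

3234.60 hours

The effective private return per unit is now (5.3/9) / 0.31 = 1.8996 > 1, so every player's dominant strategy flips to full contribution.
At the Nash equilibrium everyone contributes 60. Group total payoff = 9 × (60 × 0.69 + 5.3 × 60) = 3234.60.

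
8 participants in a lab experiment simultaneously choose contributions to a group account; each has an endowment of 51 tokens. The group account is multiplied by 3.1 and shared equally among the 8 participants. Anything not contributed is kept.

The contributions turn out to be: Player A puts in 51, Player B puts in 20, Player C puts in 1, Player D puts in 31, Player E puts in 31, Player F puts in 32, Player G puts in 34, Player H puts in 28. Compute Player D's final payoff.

Total contributed: 51 + 20 + 1 + 31 + 31 + 32 + 34 + 28 = 228.
Each receives 3.1 × 228 / 8 = 88.35 from the group account.
Player D keeps 51 − 31 = 20, so Player D's payoff is 20 + 88.35 = 108.35.

108.35 tokens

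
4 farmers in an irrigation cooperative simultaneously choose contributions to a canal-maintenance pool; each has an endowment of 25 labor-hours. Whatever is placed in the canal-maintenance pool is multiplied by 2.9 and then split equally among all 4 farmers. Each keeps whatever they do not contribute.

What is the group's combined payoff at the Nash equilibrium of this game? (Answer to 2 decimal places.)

100.00 labor-hours

Each contributed unit returns 2.9/4 = 0.7250 to its contributor — below 1 — so contributing 0 is dominant for every player. At the Nash equilibrium everyone keeps their 25, and the group total is 4 × 25 = 100.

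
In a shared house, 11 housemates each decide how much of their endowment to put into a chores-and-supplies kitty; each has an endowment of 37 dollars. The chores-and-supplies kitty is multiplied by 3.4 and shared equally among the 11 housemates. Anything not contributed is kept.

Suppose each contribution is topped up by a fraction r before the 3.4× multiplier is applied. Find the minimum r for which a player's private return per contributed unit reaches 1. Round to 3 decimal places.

With matching at rate r, one contributed unit becomes (1 + r) in the chores-and-supplies kitty and returns 3.4 × (1 + r) / 11 to the contributor.
Setting this equal to 1: 1 + r = 11/3.4 = 3.2353.
So the minimum matching rate is r = 3.2353 − 1 = 2.235.

2.235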